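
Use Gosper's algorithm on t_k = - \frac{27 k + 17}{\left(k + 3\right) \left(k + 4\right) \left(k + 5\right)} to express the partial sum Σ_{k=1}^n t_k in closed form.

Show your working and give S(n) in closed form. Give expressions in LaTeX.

Compute t_(k+1)/t_k: get (k + 3)*(27*k + 44)/((k + 6)*(27*k + 17)).
Factor: A=k + 3; B=k + 6; C=k + 17/27.
Need (k + 3)·f(k+1) − (k + 5)·f(k) = k + 17/27.
deg f ≤ 2 (via 1,1,1).
A polynomial solution: f(k) = k*(49*k + 19)/324.
So s_k = (B(k−1)f/C)·t_k = (k*(k + 5)*(49*k + 19)/(12*(27*k + 17)))·t_k = k*(-49*k - 19)/(12*(k + 3)*(k + 4)).
s_(k+1) − s_k = (-27*k - 17)/(k**3 + 12*k**2 + 47*k + 60) = t_k.
Telescope: S(n) = s_(n+1) − s_(1) = (-49*n**2 - 117*n - 68)/(12*(n**2 + 9*n + 20)) − (-17/60) = n*(-19*n - 36)/(5*(n**2 + 9*n + 20)).

S(n) = \frac{n \left(- 19 n - 36\right)}{5 \left(n^{2} + 9 n + 20\right)}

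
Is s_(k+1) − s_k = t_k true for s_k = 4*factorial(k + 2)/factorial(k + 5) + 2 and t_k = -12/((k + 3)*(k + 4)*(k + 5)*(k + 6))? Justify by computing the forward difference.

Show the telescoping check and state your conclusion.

Valid: the claim telescopes to t_k.

s_(k+1) = 4*factorial(k + 3)/factorial(k + 6) + 2
s_(k+1) − s_k = -12/((k + 3)*(k + 4)*(k + 5)*(k + 6))
(s_(k+1) − s_k) − t_k = 0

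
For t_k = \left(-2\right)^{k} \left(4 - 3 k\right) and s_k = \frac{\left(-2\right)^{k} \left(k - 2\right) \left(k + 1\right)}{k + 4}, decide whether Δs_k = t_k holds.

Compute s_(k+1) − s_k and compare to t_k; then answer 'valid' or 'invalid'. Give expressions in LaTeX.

s_(k+1) = (-2)**(k + 1)*(k**2 + k - 2)/(k + 5)
s_(k+1) − s_k = (-2)**k*(-3*k**3 - 14*k**2 + 3*k + 26)/(k**2 + 9*k + 20)
(s_(k+1) − s_k) − t_k = 9*(-2)**k*(k**2 + 3*k - 6)/(k**2 + 9*k + 20)

Invalid: residual \frac{9 \left(-2\right)^{k} \left(k^{2} + 3 k - 6\right)}{k^{2} + 9 k + 20} ≠ 0.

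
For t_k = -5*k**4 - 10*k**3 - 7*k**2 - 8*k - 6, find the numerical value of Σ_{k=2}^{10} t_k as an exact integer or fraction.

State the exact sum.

t_(k+1)/t_k = (5*k**4 + 30*k**3 + 67*k**2 + 72*k + 36)/(5*k**4 + 10*k**3 + 7*k**2 + 8*k + 6).
So A=1 and B=1, with C=k**4 + 2*k**3 + 7*k**2/5 + 8*k/5 + 6/5.
Set up (1)·f(k+1) − (1)·f(k) − (k**4 + 2*k**3 + 7*k**2/5 + 8*k/5 + 6/5) = 0.
Degrees (0,0,4) ⇒ d ≤ 5.
A polynomial solution: f(k) = k*(k + 1)*(k**3 - k**2 + 3)/5.
So s_k = (B(k−1)f/C)·t_k = (k*(k**3 - k**2 + 3)/(5*k**3 + 5*k**2 + 2*k + 6))·t_k = k*(-k**4 + k**2 - 3*k - 3).
Check: Δs_k = -5*k**4 - 10*k**3 - 7*k**2 - 8*k - 6. ✓
Σ_(k=2)^(10) t_k = s_(11) − s_(2) = -160116 − (-42) = -160074.

Σ = -160074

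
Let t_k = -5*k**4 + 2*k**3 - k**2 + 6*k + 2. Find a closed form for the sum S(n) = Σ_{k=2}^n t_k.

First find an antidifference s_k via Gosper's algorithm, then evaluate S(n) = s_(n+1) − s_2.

S(n) = -n**5 - 2*n**4 - n**3 + 3*n**2 + 5*n - 4

Compute t_(k+1)/t_k: get (5*k**4 + 18*k**3 + 25*k**2 + 10*k - 4)/(5*k**4 - 2*k**3 + k**2 - 6*k - 2).
Normal form (A,B,C) = (1, 1, k**4 - 2*k**3/5 + k**2/5 - 6*k/5 - 2/5).
f must satisfy (1)·f(k+1) − (1)·f(k) = k**4 - 2*k**3/5 + k**2/5 - 6*k/5 - 2/5.
deg f ≤ 5 (via 0,0,4).
Coefficient equations give f(k) = k*(k**4 - 3*k**3 + 3*k**2 - 4*k + 1)/5.
Certificate R = B(k−1)f/C = k*(k**4 - 3*k**3 + 3*k**2 - 4*k + 1)/(5*k**4 - 2*k**3 + k**2 - 6*k - 2) gives s_k = k*(-k**4 + 3*k**3 - 3*k**2 + 4*k - 1).
Check: Δs_k = -5*k**4 + 2*k**3 - k**2 + 6*k + 2. ✓
Σ_(k=2)^n t_k = s_(n+1) − s_(2) = (-n**5 - 2*n**4 - n**3 + 3*n**2 + 5*n + 2) − (6), i.e. -n**5 - 2*n**4 - n**3 + 3*n**2 + 5*n - 4.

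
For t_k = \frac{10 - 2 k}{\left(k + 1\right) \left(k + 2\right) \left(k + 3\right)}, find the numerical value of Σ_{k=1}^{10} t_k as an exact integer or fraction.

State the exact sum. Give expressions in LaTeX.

Σ = 35/78

Compute t_(k+1)/t_k: get (k - 4)*(k + 1)/((k - 5)*(k + 4)).
Normal form (A,B,C) = (k + 1, k + 4, k - 5).
f must satisfy (k + 1)·f(k+1) − (k + 3)·f(k) = k - 5.
Degrees (1,1,1) ⇒ d ≤ 2.
Solve for f: f(k) = -k*(k + 4) (degree 2 ≤ 2).
R(k) = B(k−1)·f(k)/C(k) = -k*(k + 3)*(k + 4)/(k - 5); s_k = R·t_k = 2*k*(k + 4)/((k + 1)*(k + 2)).
Check: Δs_k = 2*(5 - k)/(k**3 + 6*k**2 + 11*k + 6). ✓
Telescoping: Σ = s_(11) − s_(1) = 55/26 − (5/3) = 35/78.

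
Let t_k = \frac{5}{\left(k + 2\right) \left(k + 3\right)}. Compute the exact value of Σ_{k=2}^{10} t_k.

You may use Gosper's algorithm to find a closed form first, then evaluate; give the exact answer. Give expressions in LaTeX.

Σ = 45/52

The ratio is (k + 2)/(k + 4).
So A=k + 2 and B=k + 4, with C=1.
Need (k + 2)·f(k+1) − (k + 3)·f(k) = 1.
Bound: deg f ≤ 1.
Coefficient equations give f(k) = k/2.
Get s_k = R·t_k = 5*k/(2*(k + 2)) with R(k) = B(k−1)f(k)/C(k) = k*(k + 3)/2.
Check: Δs_k = 5/(k**2 + 5*k + 6). ✓
Telescoping: Σ = s_(11) − s_(2) = 55/26 − (5/4) = 45/52.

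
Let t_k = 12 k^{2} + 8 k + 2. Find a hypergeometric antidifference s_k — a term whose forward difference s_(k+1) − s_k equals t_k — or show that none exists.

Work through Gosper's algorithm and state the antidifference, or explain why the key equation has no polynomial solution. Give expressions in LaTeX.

s_k = k^{2} \left(4 k - 2\right)

Ratio r(k) = (6*k**2 + 16*k + 11)/(6*k**2 + 4*k + 1).
Normal form (A,B,C) = (1, 1, k**2 + 2*k/3 + 1/6).
f must satisfy (1)·f(k+1) − (1)·f(k) = k**2 + 2*k/3 + 1/6.
From deg A=0, deg B=0, deg C=2: d=3.
Coefficient equations give f(k) = k**2*(2*k - 1)/6.
Then R = B(k−1)f/C = k**2*(2*k - 1)/(6*k**2 + 4*k + 1), so s_k = R(k)·t_k = k**2*(4*k - 2).
Δs = 12*k**2 + 8*k + 2, as required.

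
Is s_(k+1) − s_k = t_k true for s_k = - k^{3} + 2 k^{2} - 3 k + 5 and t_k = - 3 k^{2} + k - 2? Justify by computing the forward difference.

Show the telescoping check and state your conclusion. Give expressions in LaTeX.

s_(k+1) = -k**3 - k**2 - 2*k + 3
s_(k+1) − s_k = -3*k**2 + k - 2
(s_(k+1) − s_k) − t_k = 0

valid (s_(k+1) − s_k reduces to t_k)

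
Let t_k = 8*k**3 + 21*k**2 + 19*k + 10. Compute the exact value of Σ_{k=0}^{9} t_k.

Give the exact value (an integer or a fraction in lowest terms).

The ratio is (8*k**3 + 45*k**2 + 85*k + 58)/(8*k**3 + 21*k**2 + 19*k + 10).
Take A(k)=1, B(k)=1, C(k)=k**3 + 21*k**2/8 + 19*k/8 + 5/4.
Set up (1)·f(k+1) − (1)·f(k) − (k**3 + 21*k**2/8 + 19*k/8 + 5/4) = 0.
From deg A=0, deg B=0, deg C=3: d=4.
Coefficient equations give f(k) = k*(2*k**3 + 3*k**2 + k + 4)/8.
Then R = B(k−1)f/C = k*(2*k**3 + 3*k**2 + k + 4)/(8*k**3 + 21*k**2 + 19*k + 10), so s_k = R(k)·t_k = k*(2*k**3 + 3*k**2 + k + 4).
s_(k+1) − s_k = 8*k**3 + 21*k**2 + 19*k + 10 = t_k.
Telescoping: Σ = s_(10) − s_(0) = 23140 − (0) = 23140.

Σ = 23140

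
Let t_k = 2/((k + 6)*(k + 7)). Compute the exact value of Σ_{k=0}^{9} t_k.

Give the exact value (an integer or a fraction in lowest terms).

Compute t_(k+1)/t_k: get (k + 6)/(k + 8).
Factor: A=k + 6; B=k + 8; C=1.
Key eq: (k + 6)·f(k+1) = (k + 7)·f(k) + (1).
d = 1 from the (1,1,0) case.
Match coefficients ⇒ f(k) = k/6.
Get s_k = R·t_k = k/(3*(k + 6)) with R(k) = B(k−1)f(k)/C(k) = k*(k + 7)/6.
s_(k+1) − s_k = 2/(k**2 + 13*k + 42) = t_k.
Sum = s_(10) − s_(0); s_(10) = 5/24, s_(0) = 0 ⇒ 5/24.

Σ = 5/24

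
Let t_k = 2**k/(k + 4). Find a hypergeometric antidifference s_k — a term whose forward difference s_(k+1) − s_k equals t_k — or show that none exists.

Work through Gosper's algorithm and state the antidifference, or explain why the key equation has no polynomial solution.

no hypergeometric antidifference exists

t_(k+1)/t_k = 2*(k + 4)/(k + 5).
A = 2*k + 8, B = k + 5, C = 1.
Solve (2*k + 8)·f(k+1) − (k + 4)·f(k) = 1.
deg f ≤ -1 (via 1,1,0).
deg f ≤ -1 is impossible — no certificate.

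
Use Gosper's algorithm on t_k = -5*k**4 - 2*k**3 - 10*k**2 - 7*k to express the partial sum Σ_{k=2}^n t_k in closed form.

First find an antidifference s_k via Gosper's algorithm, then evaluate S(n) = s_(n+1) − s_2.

S(n) = -n**5 - 3*n**4 - 6*n**3 - 9*n**2 - 5*n + 24

r(k) = (5*k**4 + 22*k**3 + 46*k**2 + 53*k + 24)/(k*(5*k**3 + 2*k**2 + 10*k + 7)) after simplifying.
Take A(k)=1, B(k)=1, C(k)=k**4 + 2*k**3/5 + 2*k**2 + 7*k/5.
Key eq: (1)·f(k+1) = (1)·f(k) + (k**4 + 2*k**3/5 + 2*k**2 + 7*k/5).
deg f ≤ 5 (via 0,0,4).
Solving with deg f ≤ 5: f(k) = k*(k - 1)*(k**3 - k**2 + 3*k + 2)/5.
So s_k = (B(k−1)f/C)·t_k = ((k - 1)*(k**3 - k**2 + 3*k + 2)/(5*k**3 + 2*k**2 + 10*k + 7))·t_k = k*(-k**4 + 2*k**3 - 4*k**2 + k + 2).
Check: Δs_k = k*(-5*k**3 - 2*k**2 - 10*k - 7). ✓
Evaluate: s_(n+1) = n*(-n**4 - 3*n**3 - 6*n**2 - 9*n - 5); subtract s_(2) = -24 ⇒ S(n) = -n**5 - 3*n**4 - 6*n**3 - 9*n**2 - 5*n + 24.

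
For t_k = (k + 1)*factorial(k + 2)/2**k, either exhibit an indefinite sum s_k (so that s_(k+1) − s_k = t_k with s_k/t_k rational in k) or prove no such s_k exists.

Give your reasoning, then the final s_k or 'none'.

Compute t_(k+1)/t_k: get (k + 2)*(k + 3)/(2*(k + 1)).
Factor: A=k/2 + 3/2; B=1; C=k + 1.
Set up (k/2 + 3/2)·f(k+1) − (1)·f(k) − (k + 1) = 0.
Bound: deg f ≤ 0.
Solve for f: f(k) = 2 (degree 0 ≤ 0).
Certificate R = B(k−1)f/C = 2/(k + 1) gives s_k = 2**(1 - k)*factorial(k + 2).
Check: Δs_k = (k + 1)*factorial(k + 2)/2**k. ✓

s_k = 2**(1 - k)*factorial(k + 2)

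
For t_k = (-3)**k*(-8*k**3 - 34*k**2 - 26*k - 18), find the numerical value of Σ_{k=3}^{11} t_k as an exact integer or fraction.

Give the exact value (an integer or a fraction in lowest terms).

Ratio r(k) = 3*(-4*k**3 - 29*k**2 - 59*k - 43)/(4*k**3 + 17*k**2 + 13*k + 9).
Normal form (A,B,C) = (-3, 1, k**3 + 17*k**2/4 + 13*k/4 + 9/4).
Set up (-3)·f(k+1) − (1)·f(k) − (k**3 + 17*k**2/4 + 13*k/4 + 9/4) = 0.
Bound: deg f ≤ 3.
Solve for f: f(k) = -(2*k**3 + 4*k**2 - 4*k + 3)/8 (degree 3 ≤ 3).
So s_k = (B(k−1)f/C)·t_k = (-(2*k**3 + 4*k**2 - 4*k + 3)/(2*(4*k**3 + 17*k**2 + 13*k + 9)))·t_k = (-3)**k*(2*k**3 + 4*k**2 - 4*k + 3).
Δs = (-3)**k*(-8*k**3 - 34*k**2 - 26*k - 18), as required.
Telescoping: Σ = s_(12) − s_(3) = 2118855267 − (-2187) = 2118857454.

Σ = 2118857454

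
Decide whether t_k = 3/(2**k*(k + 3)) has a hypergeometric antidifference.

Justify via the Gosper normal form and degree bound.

Ratio r(k) = (k + 3)/(2*(k + 4)).
Factor: A=k/2 + 3/2; B=k + 4; C=1.
Solve (k/2 + 3/2)·f(k+1) − (k + 3)·f(k) = 1.
Degrees (1,1,0) ⇒ d ≤ -1.
d = -1 < 0 ⇒ no nonzero polynomial f; not summable.

No; the degree bound rules out any f.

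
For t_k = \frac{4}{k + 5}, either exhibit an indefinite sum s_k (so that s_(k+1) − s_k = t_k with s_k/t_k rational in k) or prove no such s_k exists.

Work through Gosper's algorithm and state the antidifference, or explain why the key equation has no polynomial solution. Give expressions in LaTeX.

none (Gosper's algorithm certifies no s_k)

Compute t_(k+1)/t_k: get (k + 5)/(k + 6).
So A=k + 5 and B=k + 6, with C=1.
Need (k + 5)·f(k+1) − (k + 5)·f(k) = 1.
Degrees (1,1,0) ⇒ d ≤ 0.
f = c0 ⇒ A·f(k+1) − B(k−1)·f(k) − C = -1. The system {-1 = 0} is inconsistent; no antidifference.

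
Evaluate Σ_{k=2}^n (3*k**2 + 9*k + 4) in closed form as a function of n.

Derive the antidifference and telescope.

Step 1: r(k) = (3*k**2 + 15*k + 16)/(3*k**2 + 9*k + 4).
Gosper form: A/B · C(k+1)/C(k) with A=1, B=1, C=k**2 + 3*k + 4/3.
Need (1)·f(k+1) − (1)·f(k) = k**2 + 3*k + 4/3.
Degrees (0,0,2) ⇒ d ≤ 3.
Coefficient equations give f(k) = k**2*(k + 3)/3.
Get s_k = R·t_k = k**2*(k + 3) with R(k) = B(k−1)f(k)/C(k) = k**2*(k + 3)/(3*k**2 + 9*k + 4).
s_(k+1) − s_k = 3*k**2 + 9*k + 4 = t_k.
Telescope: S(n) = s_(n+1) − s_(2) = n**3 + 6*n**2 + 9*n + 4 − (20) = n**3 + 6*n**2 + 9*n - 16.

S(n) = n**3 + 6*n**2 + 9*n - 16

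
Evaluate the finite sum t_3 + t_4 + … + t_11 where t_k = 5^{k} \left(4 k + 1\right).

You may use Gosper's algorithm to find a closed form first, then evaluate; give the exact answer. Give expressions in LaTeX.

r(k) = 5*(4*k + 5)/(4*k + 1) after simplifying.
Normal form (A,B,C) = (5, 1, k + 1/4).
Solve (5)·f(k+1) − (1)·f(k) = k + 1/4.
deg f ≤ 1 (via 0,0,1).
Match coefficients ⇒ f(k) = (k - 1)/4.
So s_k = (B(k−1)f/C)·t_k = ((k - 1)/(4*k + 1))·t_k = 5**k*(k - 1).
s_(k+1) − s_k = 5**k*(4*k + 1) = t_k.
Telescoping: Σ = s_(12) − s_(3) = 2685546875 − (250) = 2685546625.

Σ = 2685546625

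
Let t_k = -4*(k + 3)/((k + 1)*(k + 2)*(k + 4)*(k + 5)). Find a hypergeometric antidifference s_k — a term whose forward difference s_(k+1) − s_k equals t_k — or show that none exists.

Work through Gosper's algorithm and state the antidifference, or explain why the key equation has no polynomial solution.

r(k) = (k + 1)*(k + 4)**2/((k + 3)**2*(k + 6)) after simplifying.
Factor: A=k + 1; B=k + 6; C=k**2 + 6*k + 9.
Set up (k + 1)·f(k+1) − (k + 5)·f(k) − (k**2 + 6*k + 9) = 0.
deg f ≤ 4 (via 1,1,2).
Coefficient equations give f(k) = k*(k + 2)*(k + 3)*(k + 5)/8.
Get s_k = R·t_k = k*(-k - 5)/(2*(k**2 + 5*k + 4)) with R(k) = B(k−1)f(k)/C(k) = k*(k + 2)*(k + 5)**2/(8*(k + 3)).
s_(k+1) − s_k = 4*(-k - 3)/(k**4 + 12*k**3 + 49*k**2 + 78*k + 40) = t_k.

s_k = k*(-k - 5)/(2*(k**2 + 5*k + 4))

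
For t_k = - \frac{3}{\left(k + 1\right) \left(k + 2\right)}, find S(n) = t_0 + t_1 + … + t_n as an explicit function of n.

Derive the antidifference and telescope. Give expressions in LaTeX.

Compute t_(k+1)/t_k: get (k + 1)/(k + 3).
So A=k + 1 and B=k + 3, with C=1.
Need (k + 1)·f(k+1) − (k + 2)·f(k) = 1.
Degrees (1,1,0) ⇒ d ≤ 1.
Coefficient equations give f(k) = k.
Get s_k = R·t_k = -3*k/(k + 1) with R(k) = B(k−1)f(k)/C(k) = k*(k + 2).
s_(k+1) − s_k = -3/(k**2 + 3*k + 2) = t_k.
Evaluate: s_(n+1) = 3*(-n - 1)/(n + 2); subtract s_(0) = 0 ⇒ S(n) = 3*(-n - 1)/(n + 2).

S(n) = \frac{3 \left(- n - 1\right)}{n + 2}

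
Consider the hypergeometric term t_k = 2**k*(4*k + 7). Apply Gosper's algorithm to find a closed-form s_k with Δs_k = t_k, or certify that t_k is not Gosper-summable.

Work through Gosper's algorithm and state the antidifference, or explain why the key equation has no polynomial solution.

s_k = 2**k*(4*k - 1)

r(k) = 2*(4*k + 11)/(4*k + 7) after simplifying.
A = 2, B = 1, C = k + 7/4.
f must satisfy (2)·f(k+1) − (1)·f(k) = k + 7/4.
Degrees (0,0,1) ⇒ d ≤ 1.
Solve for f: f(k) = (4*k - 1)/4 (degree 1 ≤ 1).
Get s_k = R·t_k = 2**k*(4*k - 1) with R(k) = B(k−1)f(k)/C(k) = (4*k - 1)/(4*k + 7).
Verify: 2**k*(4*k + 7) matches t_k.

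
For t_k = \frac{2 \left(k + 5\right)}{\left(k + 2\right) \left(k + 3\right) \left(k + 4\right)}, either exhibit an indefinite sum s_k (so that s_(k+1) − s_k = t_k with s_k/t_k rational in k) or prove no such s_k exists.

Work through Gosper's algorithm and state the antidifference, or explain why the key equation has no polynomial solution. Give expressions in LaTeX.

s_k = \frac{k \left(7 k + 23\right)}{6 \left(k + 2\right) \left(k + 3\right)}

Step 1: r(k) = (k + 2)*(k + 6)/(k + 5)**2.
Normal form (A,B,C) = (k + 2, k + 5, k + 5).
Need (k + 2)·f(k+1) − (k + 4)·f(k) = k + 5.
deg f ≤ 2 (via 1,1,1).
Solve for f: f(k) = k*(7*k + 23)/12 (degree 2 ≤ 2).
Certificate R = B(k−1)f/C = k*(k + 4)*(7*k + 23)/(12*(k + 5)) gives s_k = k*(7*k + 23)/(6*(k + 2)*(k + 3)).
Check: Δs_k = 2*(k + 5)/(k**3 + 9*k**2 + 26*k + 24). ✓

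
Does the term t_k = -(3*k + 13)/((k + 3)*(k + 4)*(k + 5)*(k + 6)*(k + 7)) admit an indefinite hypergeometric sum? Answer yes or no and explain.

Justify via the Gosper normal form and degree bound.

Ratio r(k) = (k + 3)*(3*k + 16)/((k + 8)*(3*k + 13)).
A = k + 3, B = k + 8, C = k + 13/3.
Key eq: (k + 3)·f(k+1) = (k + 7)·f(k) + (k + 13/3).
Bound: deg f ≤ 4.
A polynomial solution: f(k) = k*(k + 4)*(k**2 + 14*k + 63)/270.
Certificate R = B(k−1)f/C = k*(k + 4)*(k + 7)*(k**2 + 14*k + 63)/(90*(3*k + 13)) gives s_k = k*(-k**2 - 14*k - 63)/(90*(k**3 + 14*k**2 + 63*k + 90)).
Verify: (-3*k - 13)/(k**5 + 25*k**4 + 245*k**3 + 1175*k**2 + 2754*k + 2520) matches t_k.

Yes. s_k = k*(-k**2 - 14*k - 63)/(90*(k**3 + 14*k**2 + 63*k + 90)).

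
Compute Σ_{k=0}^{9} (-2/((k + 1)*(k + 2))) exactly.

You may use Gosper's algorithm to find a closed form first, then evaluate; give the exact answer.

t_(k+1)/t_k = (k + 1)/(k + 3).
Gosper form: A/B · C(k+1)/C(k) with A=k + 1, B=k + 3, C=1.
f must satisfy (k + 1)·f(k+1) − (k + 2)·f(k) = 1.
From deg A=1, deg B=1, deg C=0: d=1.
Match coefficients ⇒ f(k) = k.
R(k) = B(k−1)·f(k)/C(k) = k*(k + 2); s_k = R·t_k = -2*k/(k + 1).
Δs = -2/(k**2 + 3*k + 2), as required.
Telescoping: Σ = s_(10) − s_(0) = -20/11 − (0) = -20/11.

Σ = -20/11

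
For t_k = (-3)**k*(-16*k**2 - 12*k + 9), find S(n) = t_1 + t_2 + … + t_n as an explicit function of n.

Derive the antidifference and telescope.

Step 1: r(k) = 3*(-16*k**2 - 44*k - 19)/(16*k**2 + 12*k - 9).
So A=-3 and B=1, with C=k**2 + 3*k/4 - 9/16.
f must satisfy (-3)·f(k+1) − (1)·f(k) = k**2 + 3*k/4 - 9/16.
d = 2 from the (0,0,2) case.
Match coefficients ⇒ f(k) = -(4*k**2 - 3*k - 3)/16.
Then R = B(k−1)f/C = -(4*k**2 - 3*k - 3)/(16*k**2 + 12*k - 9), so s_k = R(k)·t_k = (-3)**k*(4*k**2 - 3*k - 3).
Verify: (-3)**k*(-16*k**2 - 12*k + 9) matches t_k.
Telescope: S(n) = s_(n+1) − s_(1) = (-3)**(n + 1)*(4*n**2 + 5*n - 2) − (6) = -12*(-3)**n*n**2 - 15*(-3)**n*n + 6*(-3)**n - 6.

S(n) = -12*(-3)**n*n**2 - 15*(-3)**n*n + 6*(-3)**n - 6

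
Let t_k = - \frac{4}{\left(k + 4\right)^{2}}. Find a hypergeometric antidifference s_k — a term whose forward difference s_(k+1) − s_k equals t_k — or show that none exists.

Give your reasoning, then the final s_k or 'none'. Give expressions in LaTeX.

no hypergeometric antidifference exists

The ratio is (k + 4)**2/(k + 5)**2.
Gosper form: A/B · C(k+1)/C(k) with A=k**2 + 8*k + 16, B=k**2 + 10*k + 25, C=1.
Need (k**2 + 8*k + 16)·f(k+1) − (k**2 + 8*k + 16)·f(k) = 1.
Bound: deg f ≤ 0.
Write f(k) = c0. Then LHS − RHS = -1, requiring -1 = 0: contradictory. No certificate.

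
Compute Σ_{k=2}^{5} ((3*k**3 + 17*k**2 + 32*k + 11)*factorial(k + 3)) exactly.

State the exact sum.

Step 1: r(k) = (3*k**4 + 38*k**3 + 179*k**2 + 363*k + 252)/(3*k**3 + 17*k**2 + 32*k + 11).
Normal form (A,B,C) = (k + 4, 1, k**3 + 17*k**2/3 + 32*k/3 + 11/3).
f must satisfy (k + 4)·f(k+1) − (1)·f(k) = k**3 + 17*k**2/3 + 32*k/3 + 11/3.
Bound: deg f ≤ 2.
Coefficient equations give f(k) = (3*k**2 + 2*k - 3)/3.
So s_k = (B(k−1)f/C)·t_k = ((3*k**2 + 2*k - 3)/(3*k**3 + 17*k**2 + 32*k + 11))·t_k = (3*k**2 + 2*k - 3)*factorial(k + 3).
Verify: (3*k**3 + 17*k**2 + 32*k + 11)*factorial(k + 3) matches t_k.
Telescoping: Σ = s_(6) − s_(2) = 42456960 − (1560) = 42455400.

Σ = 42455400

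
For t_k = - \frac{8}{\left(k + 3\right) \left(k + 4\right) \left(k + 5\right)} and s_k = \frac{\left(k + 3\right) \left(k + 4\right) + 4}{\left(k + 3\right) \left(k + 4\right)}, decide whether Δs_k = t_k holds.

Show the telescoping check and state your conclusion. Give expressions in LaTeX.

s_(k+1) = ((k + 4)*(k + 5) + 4)/((k + 4)*(k + 5))
s_(k+1) − s_k = -8/(k**3 + 12*k**2 + 47*k + 60)
(s_(k+1) − s_k) − t_k = 0

valid (s_(k+1) − s_k reduces to t_k)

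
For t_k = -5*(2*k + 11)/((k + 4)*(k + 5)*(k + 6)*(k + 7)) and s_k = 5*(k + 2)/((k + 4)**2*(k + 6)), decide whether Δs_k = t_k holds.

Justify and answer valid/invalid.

s_(k+1) = 5*(k + 3)/((k + 5)**2*(k + 7))
s_(k+1) − s_k = 5*(-(k + 2)*(k + 5)**2*(k + 7) + (k + 3)*(k + 4)**2*(k + 6))/((k + 4)**2*(k + 5)**2*(k + 6)*(k + 7))
(s_(k+1) − s_k) − t_k = 10*(3*k**2 + 31*k + 79)/(k**6 + 31*k**5 + 397*k**4 + 2689*k**3 + 10162*k**2 + 20320*k + 16800)

Invalid: residual 10*(3*k**2 + 31*k + 79)/(k**6 + 31*k**5 + 397*k**4 + 2689*k**3 + 10162*k**2 + 20320*k + 16800) ≠ 0.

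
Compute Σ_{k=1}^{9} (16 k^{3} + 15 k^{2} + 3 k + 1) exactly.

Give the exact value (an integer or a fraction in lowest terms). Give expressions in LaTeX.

Σ = 36819

Compute t_(k+1)/t_k: get (16*k**3 + 63*k**2 + 81*k + 35)/(16*k**3 + 15*k**2 + 3*k + 1).
Gosper form: A/B · C(k+1)/C(k) with A=1, B=1, C=k**3 + 15*k**2/16 + 3*k/16 + 1/16.
f must satisfy (1)·f(k+1) − (1)·f(k) = k**3 + 15*k**2/16 + 3*k/16 + 1/16.
deg f ≤ 4 (via 0,0,3).
A polynomial solution: f(k) = k*(4*k**3 - 3*k**2 - 2*k + 2)/16.
Get s_k = R·t_k = k*(4*k**3 - 3*k**2 - 2*k + 2) with R(k) = B(k−1)f(k)/C(k) = k*(4*k**3 - 3*k**2 - 2*k + 2)/(16*k**3 + 15*k**2 + 3*k + 1).
Check: Δs_k = 16*k**3 + 15*k**2 + 3*k + 1. ✓
Telescoping: Σ = s_(10) − s_(1) = 36820 − (1) = 36819.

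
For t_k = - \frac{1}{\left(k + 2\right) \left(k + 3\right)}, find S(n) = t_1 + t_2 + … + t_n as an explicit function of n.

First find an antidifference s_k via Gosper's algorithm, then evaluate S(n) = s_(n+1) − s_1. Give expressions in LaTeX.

t_(k+1)/t_k = (k + 2)/(k + 4).
Take A(k)=k + 2, B(k)=k + 4, C(k)=1.
Solve (k + 2)·f(k+1) − (k + 3)·f(k) = 1.
Degrees (1,1,0) ⇒ d ≤ 1.
Coefficient equations give f(k) = k/2.
So s_k = (B(k−1)f/C)·t_k = (k*(k + 3)/2)·t_k = -k/(2*k + 4).
Δs = -1/(k**2 + 5*k + 6), as required.
s_(n+1) = (-n - 1)/(2*(n + 3)) and s_(1) = -1/6, so S(n) = -n/(3*n + 9).

S(n) = - \frac{n}{3 n + 9}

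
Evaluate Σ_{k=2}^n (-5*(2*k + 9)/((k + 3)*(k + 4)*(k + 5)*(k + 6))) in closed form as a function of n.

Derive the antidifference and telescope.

S(n) = (-n**2 - 10*n + 11)/(7*(n**2 + 10*n + 24))

r(k) = (k + 3)*(2*k + 11)/((k + 7)*(2*k + 9)) after simplifying.
Take A(k)=k + 3, B(k)=k + 7, C(k)=k + 9/2.
f must satisfy (k + 3)·f(k+1) − (k + 6)·f(k) = k + 9/2.
Bound: deg f ≤ 3.
A polynomial solution: f(k) = k*(k + 4)*(k + 8)/30.
R(k) = B(k−1)·f(k)/C(k) = k*(k + 4)*(k + 6)*(k + 8)/(15*(2*k + 9)); s_k = R·t_k = k*(-k - 8)/(3*(k**2 + 8*k + 15)).
Verify: 5*(-2*k - 9)/(k**4 + 18*k**3 + 119*k**2 + 342*k + 360) matches t_k.
Evaluate: s_(n+1) = (-n**2 - 10*n - 9)/(3*(n**2 + 10*n + 24)); subtract s_(2) = -4/21 ⇒ S(n) = (-n**2 - 10*n + 11)/(7*(n**2 + 10*n + 24)).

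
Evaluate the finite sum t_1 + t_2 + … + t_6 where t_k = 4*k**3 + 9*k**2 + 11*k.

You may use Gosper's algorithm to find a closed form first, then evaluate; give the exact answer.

Step 1: r(k) = (4*k**3 + 21*k**2 + 41*k + 24)/(k*(4*k**2 + 9*k + 11)).
Normal form (A,B,C) = (1, 1, k**3 + 9*k**2/4 + 11*k/4).
Set up (1)·f(k+1) − (1)·f(k) − (k**3 + 9*k**2/4 + 11*k/4) = 0.
Bound: deg f ≤ 4.
A polynomial solution: f(k) = k*(k - 1)*(k**2 + 2*k + 4)/4.
Then R = B(k−1)f/C = (k - 1)*(k**2 + 2*k + 4)/(4*k**2 + 9*k + 11), so s_k = R(k)·t_k = k*(k**3 + k**2 + 2*k - 4).
Δs = k*(4*k**2 + 9*k + 11), as required.
Telescoping: Σ = s_(7) − s_(1) = 2814 − (0) = 2814.

Σ = 2814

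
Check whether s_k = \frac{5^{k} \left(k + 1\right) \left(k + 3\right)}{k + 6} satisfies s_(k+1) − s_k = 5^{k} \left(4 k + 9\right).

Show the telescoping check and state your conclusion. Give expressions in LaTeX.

s_(k+1) = 5**(k + 1)*(k + 2)*(k + 4)/(k + 7)
s_(k+1) − s_k = 5**k*(4*k**3 + 49*k**2 + 189*k + 219)/(k**2 + 13*k + 42)
(s_(k+1) − s_k) − t_k = 5**k*(-12*k**2 - 96*k - 159)/(k**2 + 13*k + 42)

Invalid: residual \frac{5^{k} \left(- 12 k^{2} - 96 k - 159\right)}{k^{2} + 13 k + 42} ≠ 0.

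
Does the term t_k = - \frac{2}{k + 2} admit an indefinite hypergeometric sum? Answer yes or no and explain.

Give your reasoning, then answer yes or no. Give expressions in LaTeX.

r(k) = (k + 2)/(k + 3) after simplifying.
A = k + 2, B = k + 3, C = 1.
Solve (k + 2)·f(k+1) − (k + 2)·f(k) = 1.
d = 0 from the (1,1,0) case.
f = c0 ⇒ A·f(k+1) − B(k−1)·f(k) − C = -1. The system {-1 = 0} is inconsistent; no antidifference.

No — t_k has no hypergeometric antidifference.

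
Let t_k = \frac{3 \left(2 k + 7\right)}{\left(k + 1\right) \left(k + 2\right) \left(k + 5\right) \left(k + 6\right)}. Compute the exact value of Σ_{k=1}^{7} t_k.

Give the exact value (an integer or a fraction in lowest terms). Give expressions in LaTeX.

Ratio r(k) = (k + 1)*(k + 5)*(2*k + 9)/((k + 3)*(k + 7)*(2*k + 7)).
A = k + 1, B = k + 7, C = k**3 + 21*k**2/2 + 73*k/2 + 42.
Solve (k + 1)·f(k+1) − (k + 6)·f(k) = k**3 + 21*k**2/2 + 73*k/2 + 42.
From deg A=1, deg B=1, deg C=3: d=5.
A polynomial solution: f(k) = k*(k + 2)*(k + 3)*(k + 4)*(k + 6)/10.
Then R = B(k−1)f/C = k*(k + 2)*(k + 6)**2/(5*(2*k + 7)), so s_k = R(k)·t_k = 3*k*(k + 6)/(5*(k**2 + 6*k + 5)).
Δs = 3*(2*k + 7)/(k**4 + 14*k**3 + 65*k**2 + 112*k + 60), as required.
Σ_(k=1)^(7) t_k = s_(8) − s_(1) = 112/195 − (7/20) = 35/156.

Σ = 35/156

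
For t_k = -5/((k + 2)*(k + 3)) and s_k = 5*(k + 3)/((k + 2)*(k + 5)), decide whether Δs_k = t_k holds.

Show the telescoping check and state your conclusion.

s_(k+1) = 5*(k + 4)/((k + 3)*(k + 6))
s_(k+1) − s_k = 5*(-k**2 - 7*k - 14)/(k**4 + 16*k**3 + 91*k**2 + 216*k + 180)
(s_(k+1) − s_k) − t_k = 20*(k + 4)/(k**4 + 16*k**3 + 91*k**2 + 216*k + 180)

Invalid: residual 20*(k + 4)/(k**4 + 16*k**3 + 91*k**2 + 216*k + 180) ≠ 0.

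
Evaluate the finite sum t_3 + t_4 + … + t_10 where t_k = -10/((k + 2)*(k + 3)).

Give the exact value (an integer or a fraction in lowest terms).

Σ = -16/13

Compute t_(k+1)/t_k: get (k + 2)/(k + 4).
Gosper form: A/B · C(k+1)/C(k) with A=k + 2, B=k + 4, C=1.
f must satisfy (k + 2)·f(k+1) − (k + 3)·f(k) = 1.
From deg A=1, deg B=1, deg C=0: d=1.
Solving with deg f ≤ 1: f(k) = k/2.
Certificate R = B(k−1)f/C = k*(k + 3)/2 gives s_k = -5*k/(k + 2).
Check: Δs_k = -10/(k**2 + 5*k + 6). ✓
Σ_(k=3)^(10) t_k = s_(11) − s_(3) = -55/13 − (-3) = -16/13.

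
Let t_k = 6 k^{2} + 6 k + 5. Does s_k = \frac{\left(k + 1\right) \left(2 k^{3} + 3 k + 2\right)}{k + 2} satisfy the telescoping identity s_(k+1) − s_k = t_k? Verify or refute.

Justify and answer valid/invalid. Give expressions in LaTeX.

Invalid: residual \frac{2 \left(- 2 k^{3} - 9 k^{2} - 7 k - 4\right)}{k^{2} + 5 k + 6} ≠ 0.

s_(k+1) = (k + 2)*(3*k + 2*(k + 1)**3 + 5)/(k + 3)
s_(k+1) − s_k = (6*k**4 + 32*k**3 + 53*k**2 + 47*k + 22)/(k**2 + 5*k + 6)
(s_(k+1) − s_k) − t_k = 2*(-2*k**3 - 9*k**2 - 7*k - 4)/(k**2 + 5*k + 6)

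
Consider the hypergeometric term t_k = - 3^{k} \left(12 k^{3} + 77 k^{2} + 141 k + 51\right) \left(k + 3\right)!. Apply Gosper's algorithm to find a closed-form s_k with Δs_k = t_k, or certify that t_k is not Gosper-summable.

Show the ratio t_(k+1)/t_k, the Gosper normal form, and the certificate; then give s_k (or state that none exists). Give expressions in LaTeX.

t_(k+1)/t_k = 3*(12*k**4 + 161*k**3 + 783*k**2 + 1605*k + 1124)/(12*k**3 + 77*k**2 + 141*k + 51).
Take A(k)=3*k + 12, B(k)=1, C(k)=k**3 + 77*k**2/12 + 47*k/4 + 17/4.
Solve (3*k + 12)·f(k+1) − (1)·f(k) = k**3 + 77*k**2/12 + 47*k/4 + 17/4.
d = 2 from the (1,0,3) case.
A polynomial solution: f(k) = (4*k**2 + 3*k - 3)/12.
R(k) = B(k−1)·f(k)/C(k) = (4*k**2 + 3*k - 3)/(12*k**3 + 77*k**2 + 141*k + 51); s_k = R·t_k = -3**k*(4*k**2 + 3*k - 3)*factorial(k + 3).
s_(k+1) − s_k = -3**k*(12*k**3 + 77*k**2 + 141*k + 51)*factorial(k + 3) = t_k.

s_k = - 3^{k} \left(4 k^{2} + 3 k - 3\right) \left(k + 3\right)!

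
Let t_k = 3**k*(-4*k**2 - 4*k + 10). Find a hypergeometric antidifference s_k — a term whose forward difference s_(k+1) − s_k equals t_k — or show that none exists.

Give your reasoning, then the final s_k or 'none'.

s_k = 2*3**k*(-k**2 + 2*k + 1)

t_(k+1)/t_k = 3*(2*k**2 + 6*k - 1)/(2*k**2 + 2*k - 5).
Gosper form: A/B · C(k+1)/C(k) with A=3, B=1, C=k**2 + k - 5/2.
Solve (3)·f(k+1) − (1)·f(k) = k**2 + k - 5/2.
From deg A=0, deg B=0, deg C=2: d=2.
Solving with deg f ≤ 2: f(k) = (k**2 - 2*k - 1)/2.
So s_k = (B(k−1)f/C)·t_k = ((k**2 - 2*k - 1)/(2*k**2 + 2*k - 5))·t_k = 2*3**k*(-k**2 + 2*k + 1).
s_(k+1) − s_k = 3**k*(-4*k**2 - 4*k + 10) = t_k.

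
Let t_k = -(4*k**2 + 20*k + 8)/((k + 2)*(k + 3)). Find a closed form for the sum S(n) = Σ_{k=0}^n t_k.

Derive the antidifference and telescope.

Ratio r(k) = (k + 2)*(5*k + (k + 1)**2 + 7)/((k + 4)*(k**2 + 5*k + 2)).
So A=k + 2 and B=k + 4, with C=k**2 + 5*k + 2.
Set up (k + 2)·f(k+1) − (k + 3)·f(k) − (k**2 + 5*k + 2) = 0.
d = 2 from the (1,1,2) case.
Solving with deg f ≤ 2: f(k) = k**2.
Certificate R = B(k−1)f/C = k**2*(k + 3)/(k**2 + 5*k + 2) gives s_k = -4*k**2/(k + 2).
Check: Δs_k = 4*(-k**2 - 5*k - 2)/(k**2 + 5*k + 6). ✓
Evaluate: s_(n+1) = 4*(-n**2 - 2*n - 1)/(n + 3); subtract s_(0) = 0 ⇒ S(n) = 4*(-n**2 - 2*n - 1)/(n + 3).

S(n) = 4*(-n**2 - 2*n - 1)/(n + 3)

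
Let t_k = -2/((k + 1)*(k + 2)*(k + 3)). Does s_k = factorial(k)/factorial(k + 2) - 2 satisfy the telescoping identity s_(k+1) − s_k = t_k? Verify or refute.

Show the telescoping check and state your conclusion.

s_(k+1) = -(2*k**2 + 10*k + 11)/((k + 2)*(k + 3))
s_(k+1) − s_k = -2/((k + 1)*(k + 2)*(k + 3))
(s_(k+1) − s_k) − t_k = 0

Valid: the claim telescopes to t_k.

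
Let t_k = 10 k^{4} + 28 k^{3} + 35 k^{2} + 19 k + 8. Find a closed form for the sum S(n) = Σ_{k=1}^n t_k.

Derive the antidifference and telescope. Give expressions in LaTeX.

S(n) = n \left(2 n^{4} + 12 n^{3} + 29 n^{2} + 34 n + 23\right)

The ratio is (10*k**4 + 68*k**3 + 179*k**2 + 213*k + 100)/(10*k**4 + 28*k**3 + 35*k**2 + 19*k + 8).
So A=1 and B=1, with C=k**4 + 14*k**3/5 + 7*k**2/2 + 19*k/10 + 4/5.
Need (1)·f(k+1) − (1)·f(k) = k**4 + 14*k**3/5 + 7*k**2/2 + 19*k/10 + 4/5.
From deg A=0, deg B=0, deg C=4: d=5.
Match coefficients ⇒ f(k) = k*(2*k**4 + 2*k**3 + k**2 - k + 4)/10.
R(k) = B(k−1)·f(k)/C(k) = k*(2*k**4 + 2*k**3 + k**2 - k + 4)/(10*k**4 + 28*k**3 + 35*k**2 + 19*k + 8); s_k = R·t_k = k*(2*k**4 + 2*k**3 + k**2 - k + 4).
Check: Δs_k = 10*k**4 + 28*k**3 + 35*k**2 + 19*k + 8. ✓
Telescope: S(n) = s_(n+1) − s_(1) = 2*n**5 + 12*n**4 + 29*n**3 + 34*n**2 + 23*n + 8 − (8) = n*(2*n**4 + 12*n**3 + 29*n**2 + 34*n + 23).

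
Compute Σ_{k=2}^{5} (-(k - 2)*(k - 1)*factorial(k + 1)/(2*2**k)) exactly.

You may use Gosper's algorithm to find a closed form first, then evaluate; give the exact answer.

r(k) = k*(k + 2)/(2*(k - 2)) after simplifying.
A = k/2 + 1, B = 1, C = k**2 - 3*k + 2.
Need (k/2 + 1)·f(k+1) − (1)·f(k) = k**2 - 3*k + 2.
Bound: deg f ≤ 1.
Coefficient equations give f(k) = 2*(k - 4).
R(k) = B(k−1)·f(k)/C(k) = 2*(k - 4)/((k - 2)*(k - 1)); s_k = R·t_k = -(k - 4)*factorial(k + 1)/2**k.
Verify: -(k - 2)*(k - 1)*factorial(k + 1)/(2*2**k) matches t_k.
Telescoping: Σ = s_(6) − s_(2) = -315/2 − (3) = -321/2.

Σ = -321/2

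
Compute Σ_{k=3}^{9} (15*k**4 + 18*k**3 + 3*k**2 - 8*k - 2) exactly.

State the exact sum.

Σ = 266518

Step 1: r(k) = (15*k**4 + 78*k**3 + 147*k**2 + 112*k + 26)/(15*k**4 + 18*k**3 + 3*k**2 - 8*k - 2).
Factor: A=1; B=1; C=k**4 + 6*k**3/5 + k**2/5 - 8*k/15 - 2/15.
Solve (1)·f(k+1) − (1)·f(k) = k**4 + 6*k**3/5 + k**2/5 - 8*k/15 - 2/15.
Degrees (0,0,4) ⇒ d ≤ 5.
A polynomial solution: f(k) = k*(3*k**4 - 3*k**3 - 3*k**2 - k + 2)/15.
Then R = B(k−1)f/C = k*(3*k**4 - 3*k**3 - 3*k**2 - k + 2)/(15*k**4 + 18*k**3 + 3*k**2 - 8*k - 2), so s_k = R(k)·t_k = k*(3*k**4 - 3*k**3 - 3*k**2 - k + 2).
Verify: 15*k**4 + 18*k**3 + 3*k**2 - 8*k - 2 matches t_k.
Σ_(k=3)^(9) t_k = s_(10) − s_(3) = 266920 − (402) = 266518.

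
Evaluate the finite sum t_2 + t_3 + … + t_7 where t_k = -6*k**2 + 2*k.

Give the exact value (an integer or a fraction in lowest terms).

Ratio r(k) = (-k + 3*(k + 1)**2 - 1)/(k*(3*k - 1)).
A = 1, B = 1, C = k**2 - k/3.
Need (1)·f(k+1) − (1)·f(k) = k**2 - k/3.
d = 3 from the (0,0,2) case.
Match coefficients ⇒ f(k) = k*(k - 1)**2/3.
Get s_k = R·t_k = 2*k*(-k**2 + 2*k - 1) with R(k) = B(k−1)f(k)/C(k) = (k - 1)**2/(3*k - 1).
Δs = 2*k*(1 - 3*k), as required.
Evaluate s at k=8 and k=2: -784 and -4; difference -780.

Σ = -780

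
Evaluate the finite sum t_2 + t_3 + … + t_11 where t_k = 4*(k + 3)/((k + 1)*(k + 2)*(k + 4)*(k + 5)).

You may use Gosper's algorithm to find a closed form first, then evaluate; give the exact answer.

r(k) = (k + 1)*(k + 4)**2/((k + 3)**2*(k + 6)) after simplifying.
Factor: A=k + 1; B=k + 6; C=k**2 + 6*k + 9.
f must satisfy (k + 1)·f(k+1) − (k + 5)·f(k) = k**2 + 6*k + 9.
d = 4 from the (1,1,2) case.
Solve for f: f(k) = k*(k + 2)*(k + 3)*(k + 5)/8 (degree 4 ≤ 4).
R(k) = B(k−1)·f(k)/C(k) = k*(k + 2)*(k + 5)**2/(8*(k + 3)); s_k = R·t_k = k*(k + 5)/(2*(k**2 + 5*k + 4)).
Verify: 4*(k + 3)/(k**4 + 12*k**3 + 49*k**2 + 78*k + 40) matches t_k.
Telescoping: Σ = s_(12) − s_(2) = 51/104 − (7/18) = 95/936.

Σ = 95/936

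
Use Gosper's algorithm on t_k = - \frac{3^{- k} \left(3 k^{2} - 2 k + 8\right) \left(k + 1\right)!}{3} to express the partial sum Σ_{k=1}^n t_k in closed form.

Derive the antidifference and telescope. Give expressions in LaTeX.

r(k) = (k + 2)*(-2*k + 3*(k + 1)**2 + 6)/(3*(3*k**2 - 2*k + 8)) after simplifying.
So A=k/3 + 2/3 and B=1, with C=k**2 - 2*k/3 + 8/3.
Key eq: (k/3 + 2/3)·f(k+1) = (1)·f(k) + (k**2 - 2*k/3 + 8/3).
Bound: deg f ≤ 1.
A polynomial solution: f(k) = 3*k - 2.
So s_k = (B(k−1)f/C)·t_k = (3*(3*k - 2)/(3*k**2 - 2*k + 8))·t_k = -(3*k - 2)*factorial(k + 1)/3**k.
Verify: -(3*k**2 - 2*k + 8)*factorial(k + 1)/(3*3**k) matches t_k.
Σ_(k=1)^n t_k = s_(n+1) − s_(1) = (-3**(-n - 1)*(3*n + 1)*factorial(n + 2)) − (-2/3), i.e. 3**(-n - 1)*(2*3**n - 3*n**3*factorial(n) - 10*n**2*factorial(n) - 9*n*factorial(n) - 2*factorial(n)).

S(n) = 3^{- n - 1} \left(2 \cdot 3^{n} - 3 n^{3} n! - 10 n^{2} n! - 9 n n! - 2 n!\right)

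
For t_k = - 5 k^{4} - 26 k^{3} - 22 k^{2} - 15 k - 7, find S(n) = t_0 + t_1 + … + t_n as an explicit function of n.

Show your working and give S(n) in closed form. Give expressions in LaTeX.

r(k) = (5*k**4 + 46*k**3 + 130*k**2 + 157*k + 75)/(5*k**4 + 26*k**3 + 22*k**2 + 15*k + 7) after simplifying.
Gosper form: A/B · C(k+1)/C(k) with A=1, B=1, C=k**4 + 26*k**3/5 + 22*k**2/5 + 3*k + 7/5.
Set up (1)·f(k+1) − (1)·f(k) − (k**4 + 26*k**3/5 + 22*k**2/5 + 3*k + 7/5) = 0.
d = 5 from the (0,0,4) case.
Coefficient equations give f(k) = k*(k**4 + 4*k**3 - 4*k**2 + 3*k + 3)/5.
So s_k = (B(k−1)f/C)·t_k = (k*(k**4 + 4*k**3 - 4*k**2 + 3*k + 3)/(5*k**4 + 26*k**3 + 22*k**2 + 15*k + 7))·t_k = k*(-k**4 - 4*k**3 + 4*k**2 - 3*k - 3).
s_(k+1) − s_k = -5*k**4 - 26*k**3 - 22*k**2 - 15*k - 7 = t_k.
s_(n+1) = -n**5 - 9*n**4 - 22*n**3 - 25*n**2 - 18*n - 7 and s_(0) = 0, so S(n) = -n**5 - 9*n**4 - 22*n**3 - 25*n**2 - 18*n - 7.

S(n) = - n^{5} - 9 n^{4} - 22 n^{3} - 25 n^{2} - 18 n - 7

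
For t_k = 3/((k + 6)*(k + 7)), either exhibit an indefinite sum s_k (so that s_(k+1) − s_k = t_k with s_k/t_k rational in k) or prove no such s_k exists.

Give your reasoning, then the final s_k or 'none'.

Compute t_(k+1)/t_k: get (k + 6)/(k + 8).
A = k + 6, B = k + 8, C = 1.
Set up (k + 6)·f(k+1) − (k + 7)·f(k) − (1) = 0.
Degrees (1,1,0) ⇒ d ≤ 1.
Solving with deg f ≤ 1: f(k) = k/6.
Then R = B(k−1)f/C = k*(k + 7)/6, so s_k = R(k)·t_k = k/(2*(k + 6)).
Verify: 3/(k**2 + 13*k + 42) matches t_k.

s_k = k/(2*(k + 6))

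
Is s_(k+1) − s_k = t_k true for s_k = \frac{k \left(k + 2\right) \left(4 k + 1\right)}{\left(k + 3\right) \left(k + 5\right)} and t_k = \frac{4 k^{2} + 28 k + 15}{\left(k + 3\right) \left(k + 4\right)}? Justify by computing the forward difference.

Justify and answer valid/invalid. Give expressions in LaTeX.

Invalid: residual \frac{3 \left(- 31 k^{2} - 151 k - 75\right)}{k^{4} + 18 k^{3} + 119 k^{2} + 342 k + 360} ≠ 0.

s_(k+1) = (k + 1)*(k + 3)*(4*k + 5)/((k + 4)*(k + 6))
s_(k+1) − s_k = (4*k**4 + 72*k**3 + 350*k**2 + 552*k + 225)/(k**4 + 18*k**3 + 119*k**2 + 342*k + 360)
(s_(k+1) − s_k) − t_k = 3*(-31*k**2 - 151*k - 75)/(k**4 + 18*k**3 + 119*k**2 + 342*k + 360)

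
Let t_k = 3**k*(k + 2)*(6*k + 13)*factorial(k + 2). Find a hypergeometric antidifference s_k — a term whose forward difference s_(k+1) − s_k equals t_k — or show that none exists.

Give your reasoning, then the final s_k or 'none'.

s_k = 3**k*(2*k + 1)*factorial(k + 2)

r(k) = (k + 3)**2*(18*k + 57)/((k + 2)*(6*k + 13)) after simplifying.
So A=3*k + 9 and B=1, with C=k**2 + 25*k/6 + 13/3.
Need (3*k + 9)·f(k+1) − (1)·f(k) = k**2 + 25*k/6 + 13/3.
Degrees (1,0,2) ⇒ d ≤ 1.
Solving with deg f ≤ 1: f(k) = (2*k + 1)/6.
Then R = B(k−1)f/C = (2*k + 1)/((k + 2)*(6*k + 13)), so s_k = R(k)·t_k = 3**k*(2*k + 1)*factorial(k + 2).
s_(k+1) − s_k = 3**k*(k + 2)*(6*k + 13)*factorial(k + 2) = t_k.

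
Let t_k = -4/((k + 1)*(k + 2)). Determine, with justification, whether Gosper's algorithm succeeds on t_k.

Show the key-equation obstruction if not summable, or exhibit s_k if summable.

Yes. s_k = -4*k/(k + 1).

t_(k+1)/t_k = (k + 1)/(k + 3).
So A=k + 1 and B=k + 3, with C=1.
Key eq: (k + 1)·f(k+1) = (k + 2)·f(k) + (1).
deg f ≤ 1 (via 1,1,0).
Solve for f: f(k) = k (degree 1 ≤ 1).
Then R = B(k−1)f/C = k*(k + 2), so s_k = R(k)·t_k = -4*k/(k + 1).
Δs = -4/(k**2 + 3*k + 2), as required.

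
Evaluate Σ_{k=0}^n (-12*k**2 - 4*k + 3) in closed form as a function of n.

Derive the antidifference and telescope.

S(n) = -4*n**3 - 8*n**2 - n + 3

The ratio is (12*k**2 + 28*k + 13)/(12*k**2 + 4*k - 3).
Factor: A=1; B=1; C=k**2 + k/3 - 1/4.
f must satisfy (1)·f(k+1) − (1)·f(k) = k**2 + k/3 - 1/4.
d = 3 from the (0,0,2) case.
Solve for f: f(k) = k*(2*k - 3)*(2*k + 1)/12 (degree 3 ≤ 3).
R(k) = B(k−1)·f(k)/C(k) = k*(2*k - 3)*(2*k + 1)/(12*k**2 + 4*k - 3); s_k = R·t_k = k*(-4*k**2 + 4*k + 3).
Verify: -12*k**2 - 4*k + 3 matches t_k.
s_(n+1) = -4*n**3 - 8*n**2 - n + 3 and s_(0) = 0, so S(n) = -4*n**3 - 8*n**2 - n + 3.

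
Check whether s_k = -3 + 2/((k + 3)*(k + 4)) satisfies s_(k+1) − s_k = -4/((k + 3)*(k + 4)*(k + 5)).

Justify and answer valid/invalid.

Valid: the claim telescopes to t_k.

s_(k+1) = -3 + 2/((k + 4)*(k + 5))
s_(k+1) − s_k = -4/(k**3 + 12*k**2 + 47*k + 60)
(s_(k+1) − s_k) − t_k = 0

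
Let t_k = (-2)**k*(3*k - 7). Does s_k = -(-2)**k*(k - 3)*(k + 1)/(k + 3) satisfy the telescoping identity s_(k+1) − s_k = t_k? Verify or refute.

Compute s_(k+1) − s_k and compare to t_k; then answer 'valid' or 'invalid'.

s_(k+1) = (-2)**(k + 1)*(4 - k**2)/(k + 4)
s_(k+1) − s_k = (-2)**k*(3*k**3 + 8*k**2 - 19*k - 36)/(k**2 + 7*k + 12)
(s_(k+1) − s_k) − t_k = 6*(-2)**k*(-k**2 - k + 8)/(k**2 + 7*k + 12)

Invalid: residual 6*(-2)**k*(-k**2 - k + 8)/(k**2 + 7*k + 12) ≠ 0.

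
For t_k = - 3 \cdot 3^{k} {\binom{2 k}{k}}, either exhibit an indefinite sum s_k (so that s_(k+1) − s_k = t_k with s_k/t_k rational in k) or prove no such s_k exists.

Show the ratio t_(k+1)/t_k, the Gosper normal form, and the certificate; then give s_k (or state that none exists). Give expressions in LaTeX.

r(k) = 6*(2*k + 1)/(k + 1) after simplifying.
A = 12*k + 6, B = k + 1, C = 1.
Solve (12*k + 6)·f(k+1) − (k)·f(k) = 1.
d = -1 from the (1,1,0) case.
Bound -1 < 0, so the key equation has no polynomial solution.

not Gosper-summable; s_k does not exist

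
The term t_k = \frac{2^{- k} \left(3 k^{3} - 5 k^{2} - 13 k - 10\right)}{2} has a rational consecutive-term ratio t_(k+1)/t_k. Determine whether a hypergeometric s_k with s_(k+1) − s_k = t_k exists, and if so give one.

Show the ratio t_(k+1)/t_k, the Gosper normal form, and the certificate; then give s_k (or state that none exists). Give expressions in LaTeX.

The ratio is (3*k**3 + 4*k**2 - 14*k - 25)/(2*(3*k**3 - 5*k**2 - 13*k - 10)).
Gosper form: A/B · C(k+1)/C(k) with A=1/2, B=1, C=k**3 - 5*k**2/3 - 13*k/3 - 10/3.
Solve (1/2)·f(k+1) − (1)·f(k) = k**3 - 5*k**2/3 - 13*k/3 - 10/3.
From deg A=0, deg B=0, deg C=3: d=3.
Solving with deg f ≤ 3: f(k) = -2*(3*k + 1)*(k**2 + k + 1)/3.
Then R = B(k−1)f/C = -2*(3*k + 1)*(k**2 + k + 1)/(3*k**3 - 5*k**2 - 13*k - 10), so s_k = R(k)·t_k = (-3*k**3 - 4*k**2 - 4*k - 1)/2**k.
Δs = (3*k**3 - 5*k**2 - 13*k - 10)/(2*2**k), as required.

s_k = 2^{- k} \left(- 3 k^{3} - 4 k^{2} - 4 k - 1\right)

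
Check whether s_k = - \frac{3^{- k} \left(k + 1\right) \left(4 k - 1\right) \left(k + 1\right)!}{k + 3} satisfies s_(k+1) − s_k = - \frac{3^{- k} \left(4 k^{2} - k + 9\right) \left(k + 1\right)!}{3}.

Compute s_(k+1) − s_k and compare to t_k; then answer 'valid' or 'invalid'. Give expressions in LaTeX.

Invalid: residual \frac{2 \cdot 3^{- k} \left(4 k^{3} + 11 k^{2} - 6 k + 30\right) \left(k + 1\right)!}{3 \left(k + 3\right) \left(k + 4\right)} ≠ 0.

s_(k+1) = -(k + 2)*(4*k + 3)*factorial(k + 2)/(3*3**k*(k + 4))
s_(k+1) − s_k = -(4*k**4 + 19*k**3 + 28*k**2 + 63*k + 48)*factorial(k + 1)/(3*3**k*(k + 3)*(k + 4))
(s_(k+1) − s_k) − t_k = 2*(4*k**3 + 11*k**2 - 6*k + 30)*factorial(k + 1)/(3*3**k*(k + 3)*(k + 4))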